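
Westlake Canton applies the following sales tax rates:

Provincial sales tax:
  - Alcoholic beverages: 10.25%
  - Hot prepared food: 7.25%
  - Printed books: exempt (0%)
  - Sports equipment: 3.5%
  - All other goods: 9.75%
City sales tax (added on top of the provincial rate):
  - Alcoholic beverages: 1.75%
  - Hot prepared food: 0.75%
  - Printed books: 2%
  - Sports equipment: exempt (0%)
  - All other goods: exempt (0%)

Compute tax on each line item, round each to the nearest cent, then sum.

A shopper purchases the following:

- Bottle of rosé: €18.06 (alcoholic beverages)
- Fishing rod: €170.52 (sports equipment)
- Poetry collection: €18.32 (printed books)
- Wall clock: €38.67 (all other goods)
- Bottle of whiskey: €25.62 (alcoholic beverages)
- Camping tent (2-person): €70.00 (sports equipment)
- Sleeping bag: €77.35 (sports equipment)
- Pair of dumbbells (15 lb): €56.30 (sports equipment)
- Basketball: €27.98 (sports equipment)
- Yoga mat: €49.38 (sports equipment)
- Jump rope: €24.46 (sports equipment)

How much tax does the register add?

Bottle of rosé €18.06: alcoholic beverages → 10.25% + 1.75% city = 12% → €2.17
Fishing rod €170.52: sports equipment → 3.5% + 0% city = 3.5% → €5.97
Poetry collection €18.32: printed books → 0% + 2% city = 2% → €0.37
Wall clock €38.67: all other goods → 9.75% + 0% city = 9.75% → €3.77
Bottle of whiskey €25.62: alcoholic beverages → 10.25% + 1.75% city = 12% → €3.07
Camping tent (2-person) €70.00: sports equipment → 3.5% + 0% city = 3.5% → €2.45
Sleeping bag €77.35: sports equipment → 3.5% + 0% city = 3.5% → €2.71
Pair of dumbbells (15 lb) €56.30: sports equipment → 3.5% + 0% city = 3.5% → €1.97
Basketball €27.98: sports equipment → 3.5% + 0% city = 3.5% → €0.98
Yoga mat €49.38: sports equipment → 3.5% + 0% city = 3.5% → €1.73
Jump rope €24.46: sports equipment → 3.5% + 0% city = 3.5% → €0.86
Total tax = €2.17 + €5.97 + €0.37 + €3.77 + €3.07 + €2.45 + €2.71 + €1.97 + €0.98 + €1.73 + €0.86 = €26.05

€26.05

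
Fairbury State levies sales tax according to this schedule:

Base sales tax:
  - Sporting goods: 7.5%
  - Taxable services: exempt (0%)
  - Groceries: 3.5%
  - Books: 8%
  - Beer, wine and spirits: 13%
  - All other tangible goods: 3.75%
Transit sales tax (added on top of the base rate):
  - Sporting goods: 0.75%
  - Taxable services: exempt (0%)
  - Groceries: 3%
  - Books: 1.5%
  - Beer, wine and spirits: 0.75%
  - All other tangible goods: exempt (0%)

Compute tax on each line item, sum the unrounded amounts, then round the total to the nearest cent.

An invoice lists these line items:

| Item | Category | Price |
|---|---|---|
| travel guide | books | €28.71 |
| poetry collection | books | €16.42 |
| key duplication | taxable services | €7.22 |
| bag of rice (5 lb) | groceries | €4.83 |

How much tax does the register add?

€4.60

Travel guide €28.71: books → 8% + 1.5% transit = 9.5% → €2.72745
Poetry collection €16.42: books → 8% + 1.5% transit = 9.5% → €1.5599
Key duplication €7.22: taxable services → 0% + 0% transit = 0% → €0.00
Bag of rice (5 lb) €4.83: groceries → 3.5% + 3% transit = 6.5% → €0.31395
Unrounded tax sum = €4.6013 → €4.60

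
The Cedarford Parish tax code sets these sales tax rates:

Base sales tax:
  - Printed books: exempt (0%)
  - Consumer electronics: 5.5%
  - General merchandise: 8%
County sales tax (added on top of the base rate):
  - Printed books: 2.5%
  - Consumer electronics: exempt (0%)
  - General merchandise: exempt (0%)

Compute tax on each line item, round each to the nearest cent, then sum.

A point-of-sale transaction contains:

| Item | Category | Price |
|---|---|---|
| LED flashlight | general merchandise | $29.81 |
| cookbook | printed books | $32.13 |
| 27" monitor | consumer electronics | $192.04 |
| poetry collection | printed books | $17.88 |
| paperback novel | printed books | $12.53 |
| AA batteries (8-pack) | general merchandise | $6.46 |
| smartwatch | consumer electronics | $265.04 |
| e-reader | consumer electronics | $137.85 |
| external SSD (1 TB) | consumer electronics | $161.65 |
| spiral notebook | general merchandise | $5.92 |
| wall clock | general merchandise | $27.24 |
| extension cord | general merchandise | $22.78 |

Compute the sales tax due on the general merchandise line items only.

LED flashlight $29.81: general merchandise → 8% + 0% county = 8% → $2.38
AA batteries (8-pack) $6.46: general merchandise → 8% + 0% county = 8% → $0.52
Spiral notebook $5.92: general merchandise → 8% + 0% county = 8% → $0.47
Wall clock $27.24: general merchandise → 8% + 0% county = 8% → $2.18
Extension cord $22.78: general merchandise → 8% + 0% county = 8% → $1.82
Tax on general merchandise = $2.38 + $0.52 + $0.47 + $2.18 + $1.82 = $7.37

$7.37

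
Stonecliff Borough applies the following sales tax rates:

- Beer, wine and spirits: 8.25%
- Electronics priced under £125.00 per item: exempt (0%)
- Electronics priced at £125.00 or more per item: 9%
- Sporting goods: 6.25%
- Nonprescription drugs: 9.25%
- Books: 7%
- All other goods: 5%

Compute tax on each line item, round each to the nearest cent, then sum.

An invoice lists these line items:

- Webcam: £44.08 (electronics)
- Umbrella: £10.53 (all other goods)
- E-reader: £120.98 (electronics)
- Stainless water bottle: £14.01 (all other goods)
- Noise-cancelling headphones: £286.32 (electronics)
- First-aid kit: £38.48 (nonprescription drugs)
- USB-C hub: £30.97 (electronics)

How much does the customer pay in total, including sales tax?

Webcam £44.08: electronics, under £125.00 → 0% → £0.00
Umbrella £10.53: all other goods → 5% → £0.53
E-reader £120.98: electronics, under £125.00 → 0% → £0.00
Stainless water bottle £14.01: all other goods → 5% → £0.70
Noise-cancelling headphones £286.32: electronics, £125.00 or more → 9% → £25.77
First-aid kit £38.48: nonprescription drugs → 9.25% → £3.56
USB-C hub £30.97: electronics, under £125.00 → 0% → £0.00
Subtotal = £545.37; tax = £30.56; total due = £575.93

£575.93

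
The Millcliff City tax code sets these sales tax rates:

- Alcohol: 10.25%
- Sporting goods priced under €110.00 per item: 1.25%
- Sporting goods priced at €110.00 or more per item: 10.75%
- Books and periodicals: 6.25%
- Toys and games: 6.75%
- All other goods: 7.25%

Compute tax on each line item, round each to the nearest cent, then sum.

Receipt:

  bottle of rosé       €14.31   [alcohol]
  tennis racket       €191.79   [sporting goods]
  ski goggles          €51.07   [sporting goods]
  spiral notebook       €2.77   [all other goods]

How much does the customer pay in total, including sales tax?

€282.87

Bottle of rosé €14.31: alcohol → 10.25% → €1.47
Tennis racket €191.79: sporting goods, €110.00 or more → 10.75% → €20.62
Ski goggles €51.07: sporting goods, under €110.00 → 1.25% → €0.64
Spiral notebook €2.77: all other goods → 7.25% → €0.20
Subtotal = €259.94; tax = €22.93; total due = €282.87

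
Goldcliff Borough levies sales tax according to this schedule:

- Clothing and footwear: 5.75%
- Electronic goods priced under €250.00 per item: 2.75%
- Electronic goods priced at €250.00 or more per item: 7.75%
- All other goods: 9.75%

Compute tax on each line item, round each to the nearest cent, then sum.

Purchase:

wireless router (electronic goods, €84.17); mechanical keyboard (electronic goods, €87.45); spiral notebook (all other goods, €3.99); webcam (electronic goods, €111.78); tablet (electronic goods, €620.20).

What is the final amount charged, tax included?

Wireless router €84.17: electronic goods, under €250.00 → 2.75% → €2.31
Mechanical keyboard €87.45: electronic goods, under €250.00 → 2.75% → €2.40
Spiral notebook €3.99: all other goods → 9.75% → €0.39
Webcam €111.78: electronic goods, under €250.00 → 2.75% → €3.07
Tablet €620.20: electronic goods, €250.00 or more → 7.75% → €48.07
Subtotal = €907.59; tax = €56.24; total due = €963.83

€963.83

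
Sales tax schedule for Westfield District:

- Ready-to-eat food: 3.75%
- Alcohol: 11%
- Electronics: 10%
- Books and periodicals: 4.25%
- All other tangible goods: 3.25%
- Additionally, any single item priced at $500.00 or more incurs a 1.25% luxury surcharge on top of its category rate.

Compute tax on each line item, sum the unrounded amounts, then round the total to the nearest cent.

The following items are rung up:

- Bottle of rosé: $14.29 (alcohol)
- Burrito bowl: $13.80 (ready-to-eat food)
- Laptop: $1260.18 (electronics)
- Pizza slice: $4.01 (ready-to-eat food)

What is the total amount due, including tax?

$1436.29

Bottle of rosé $14.29: alcohol → 11% → $1.5719
Burrito bowl $13.80: ready-to-eat food → 3.75% → $0.5175
Laptop $1260.18: electronics → 10% + 1.25% surcharge = 11.25% → $141.77025
Pizza slice $4.01: ready-to-eat food → 3.75% → $0.150375
Subtotal = $1292.28; unrounded tax = $144.010025 → $144.01; total due = $1436.29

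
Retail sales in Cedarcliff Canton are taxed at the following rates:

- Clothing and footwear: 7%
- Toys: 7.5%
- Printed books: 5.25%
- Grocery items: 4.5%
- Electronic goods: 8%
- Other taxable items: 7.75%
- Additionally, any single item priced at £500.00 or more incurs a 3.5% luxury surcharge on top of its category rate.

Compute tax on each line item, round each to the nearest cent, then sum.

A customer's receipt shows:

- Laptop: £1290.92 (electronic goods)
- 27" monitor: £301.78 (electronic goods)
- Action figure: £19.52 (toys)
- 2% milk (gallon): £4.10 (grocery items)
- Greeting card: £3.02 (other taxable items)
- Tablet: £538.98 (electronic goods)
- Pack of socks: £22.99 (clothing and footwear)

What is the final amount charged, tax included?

Laptop £1290.92: electronic goods → 8% + 3.5% surcharge = 11.5% → £148.46
27" monitor £301.78: electronic goods → 8% → £24.14
Action figure £19.52: toys → 7.5% → £1.46
2% milk (gallon) £4.10: grocery items → 4.5% → £0.18
Greeting card £3.02: other taxable items → 7.75% → £0.23
Tablet £538.98: electronic goods → 8% + 3.5% surcharge = 11.5% → £61.98
Pack of socks £22.99: clothing and footwear → 7% → £1.61
Subtotal = £2181.31; tax = £238.06; total due = £2419.37

£2419.37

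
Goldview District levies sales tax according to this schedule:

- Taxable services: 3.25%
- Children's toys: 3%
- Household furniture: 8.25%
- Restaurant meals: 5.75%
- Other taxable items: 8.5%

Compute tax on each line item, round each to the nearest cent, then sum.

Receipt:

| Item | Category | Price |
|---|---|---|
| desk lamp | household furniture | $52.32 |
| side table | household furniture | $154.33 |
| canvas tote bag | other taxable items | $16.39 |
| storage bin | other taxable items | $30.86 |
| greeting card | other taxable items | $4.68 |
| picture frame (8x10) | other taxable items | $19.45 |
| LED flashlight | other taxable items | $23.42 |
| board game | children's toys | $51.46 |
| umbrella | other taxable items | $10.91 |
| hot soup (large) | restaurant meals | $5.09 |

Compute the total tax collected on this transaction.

$27.86

Desk lamp $52.32: household furniture → 8.25% → $4.32
Side table $154.33: household furniture → 8.25% → $12.73
Canvas tote bag $16.39: other taxable items → 8.5% → $1.39
Storage bin $30.86: other taxable items → 8.5% → $2.62
Greeting card $4.68: other taxable items → 8.5% → $0.40
Picture frame (8x10) $19.45: other taxable items → 8.5% → $1.65
LED flashlight $23.42: other taxable items → 8.5% → $1.99
Board game $51.46: children's toys → 3% → $1.54
Umbrella $10.91: other taxable items → 8.5% → $0.93
Hot soup (large) $5.09: restaurant meals → 5.75% → $0.29
Total tax = $4.32 + $12.73 + $1.39 + $2.62 + $0.40 + $1.65 + $1.99 + $1.54 + $0.93 + $0.29 = $27.86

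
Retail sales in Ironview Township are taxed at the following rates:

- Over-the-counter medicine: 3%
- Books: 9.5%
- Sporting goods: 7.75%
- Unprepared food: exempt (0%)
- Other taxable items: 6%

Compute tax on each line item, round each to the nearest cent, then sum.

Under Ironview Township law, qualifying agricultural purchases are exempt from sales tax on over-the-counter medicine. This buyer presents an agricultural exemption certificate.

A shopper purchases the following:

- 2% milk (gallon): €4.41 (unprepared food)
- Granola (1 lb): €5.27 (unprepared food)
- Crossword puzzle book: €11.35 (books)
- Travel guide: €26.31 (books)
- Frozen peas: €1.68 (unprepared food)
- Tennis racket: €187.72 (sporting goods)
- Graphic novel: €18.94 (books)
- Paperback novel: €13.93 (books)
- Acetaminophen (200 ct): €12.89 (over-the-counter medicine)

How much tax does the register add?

€21.25

2% milk (gallon) €4.41: unprepared food → 0% → €0.00
Granola (1 lb) €5.27: unprepared food → 0% → €0.00
Crossword puzzle book €11.35: books → 9.5% → €1.08
Travel guide €26.31: books → 9.5% → €2.50
Frozen peas €1.68: unprepared food → 0% → €0.00
Tennis racket €187.72: sporting goods → 7.75% → €14.55
Graphic novel €18.94: books → 9.5% → €1.80
Paperback novel €13.93: books → 9.5% → €1.32
Acetaminophen (200 ct) €12.89: over-the-counter medicine, buyer-exempt → 0% → €0.00
Total tax = €1.08 + €2.50 + €14.55 + €1.80 + €1.32 = €21.25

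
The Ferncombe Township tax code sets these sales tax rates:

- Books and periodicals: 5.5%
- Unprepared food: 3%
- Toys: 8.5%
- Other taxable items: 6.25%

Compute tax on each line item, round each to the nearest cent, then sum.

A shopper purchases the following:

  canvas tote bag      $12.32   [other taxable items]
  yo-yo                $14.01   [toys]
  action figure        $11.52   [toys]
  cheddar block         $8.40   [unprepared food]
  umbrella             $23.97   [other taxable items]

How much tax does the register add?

$4.69

Canvas tote bag $12.32: other taxable items → 6.25% → $0.77
Yo-yo $14.01: toys → 8.5% → $1.19
Action figure $11.52: toys → 8.5% → $0.98
Cheddar block $8.40: unprepared food → 3% → $0.25
Umbrella $23.97: other taxable items → 6.25% → $1.50
Total tax = $0.77 + $1.19 + $0.98 + $0.25 + $1.50 = $4.69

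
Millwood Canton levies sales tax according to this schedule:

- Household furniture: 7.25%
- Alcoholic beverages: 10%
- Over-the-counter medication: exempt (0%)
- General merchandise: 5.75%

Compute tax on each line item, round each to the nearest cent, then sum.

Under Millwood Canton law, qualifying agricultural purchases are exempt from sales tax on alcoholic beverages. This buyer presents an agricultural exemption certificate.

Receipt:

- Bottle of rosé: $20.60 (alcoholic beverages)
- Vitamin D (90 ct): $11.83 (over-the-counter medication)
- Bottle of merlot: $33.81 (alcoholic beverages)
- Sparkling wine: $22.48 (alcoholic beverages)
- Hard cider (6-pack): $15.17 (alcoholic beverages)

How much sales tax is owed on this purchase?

$0.00

Bottle of rosé $20.60: alcoholic beverages, buyer-exempt → 0% → $0.00
Vitamin D (90 ct) $11.83: over-the-counter medication → 0% → $0.00
Bottle of merlot $33.81: alcoholic beverages, buyer-exempt → 0% → $0.00
Sparkling wine $22.48: alcoholic beverages, buyer-exempt → 0% → $0.00
Hard cider (6-pack) $15.17: alcoholic beverages, buyer-exempt → 0% → $0.00
Total tax = $0.00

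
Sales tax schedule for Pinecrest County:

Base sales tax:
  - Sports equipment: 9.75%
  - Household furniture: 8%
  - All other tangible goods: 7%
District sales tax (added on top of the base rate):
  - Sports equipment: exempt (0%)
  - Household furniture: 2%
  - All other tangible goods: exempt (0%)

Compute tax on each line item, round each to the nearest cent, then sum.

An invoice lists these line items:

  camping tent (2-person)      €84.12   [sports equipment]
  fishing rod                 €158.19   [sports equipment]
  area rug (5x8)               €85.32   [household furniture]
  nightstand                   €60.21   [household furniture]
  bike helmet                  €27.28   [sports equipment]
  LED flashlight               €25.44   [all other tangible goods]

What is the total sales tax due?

€42.61

Camping tent (2-person) €84.12: sports equipment → 9.75% + 0% district = 9.75% → €8.20
Fishing rod €158.19: sports equipment → 9.75% + 0% district = 9.75% → €15.42
Area rug (5x8) €85.32: household furniture → 8% + 2% district = 10% → €8.53
Nightstand €60.21: household furniture → 8% + 2% district = 10% → €6.02
Bike helmet €27.28: sports equipment → 9.75% + 0% district = 9.75% → €2.66
LED flashlight €25.44: all other tangible goods → 7% + 0% district = 7% → €1.78
Total tax = €8.20 + €15.42 + €8.53 + €6.02 + €2.66 + €1.78 = €42.61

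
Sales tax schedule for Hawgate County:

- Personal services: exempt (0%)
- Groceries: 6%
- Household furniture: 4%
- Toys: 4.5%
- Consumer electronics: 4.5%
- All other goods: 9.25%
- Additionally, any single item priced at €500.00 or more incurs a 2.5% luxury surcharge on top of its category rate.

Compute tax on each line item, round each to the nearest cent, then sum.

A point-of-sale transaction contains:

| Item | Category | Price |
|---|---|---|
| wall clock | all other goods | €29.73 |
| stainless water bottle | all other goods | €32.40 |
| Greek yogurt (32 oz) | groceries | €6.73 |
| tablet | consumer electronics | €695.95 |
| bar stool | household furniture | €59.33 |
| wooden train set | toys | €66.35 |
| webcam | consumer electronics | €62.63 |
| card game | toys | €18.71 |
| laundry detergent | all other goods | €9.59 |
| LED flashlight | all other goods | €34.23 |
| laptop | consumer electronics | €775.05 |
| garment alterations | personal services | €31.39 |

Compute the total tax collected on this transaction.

Wall clock €29.73: all other goods → 9.25% → €2.75
Stainless water bottle €32.40: all other goods → 9.25% → €3.00
Greek yogurt (32 oz) €6.73: groceries → 6% → €0.40
Tablet €695.95: consumer electronics → 4.5% + 2.5% surcharge = 7% → €48.72
Bar stool €59.33: household furniture → 4% → €2.37
Wooden train set €66.35: toys → 4.5% → €2.99
Webcam €62.63: consumer electronics → 4.5% → €2.82
Card game €18.71: toys → 4.5% → €0.84
Laundry detergent €9.59: all other goods → 9.25% → €0.89
LED flashlight €34.23: all other goods → 9.25% → €3.17
Laptop €775.05: consumer electronics → 4.5% + 2.5% surcharge = 7% → €54.25
Garment alterations €31.39: personal services → 0% → €0.00
Total tax = €2.75 + €3.00 + €0.40 + €48.72 + €2.37 + €2.99 + €2.82 + €0.84 + €0.89 + €3.17 + €54.25 = €122.20

€122.20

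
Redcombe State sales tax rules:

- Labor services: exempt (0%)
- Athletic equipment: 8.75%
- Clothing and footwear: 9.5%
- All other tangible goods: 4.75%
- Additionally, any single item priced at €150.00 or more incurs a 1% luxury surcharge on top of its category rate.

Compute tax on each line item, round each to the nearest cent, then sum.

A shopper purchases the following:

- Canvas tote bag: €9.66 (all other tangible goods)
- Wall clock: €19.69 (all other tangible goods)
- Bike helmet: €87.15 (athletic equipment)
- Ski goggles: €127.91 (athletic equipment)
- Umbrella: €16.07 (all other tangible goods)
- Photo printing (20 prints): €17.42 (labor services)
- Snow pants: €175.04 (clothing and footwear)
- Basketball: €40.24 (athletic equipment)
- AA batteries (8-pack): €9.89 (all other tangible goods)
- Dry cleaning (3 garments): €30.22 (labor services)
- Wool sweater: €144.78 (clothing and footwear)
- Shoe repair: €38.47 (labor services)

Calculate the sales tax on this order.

€57.10

Canvas tote bag €9.66: all other tangible goods → 4.75% → €0.46
Wall clock €19.69: all other tangible goods → 4.75% → €0.94
Bike helmet €87.15: athletic equipment → 8.75% → €7.63
Ski goggles €127.91: athletic equipment → 8.75% → €11.19
Umbrella €16.07: all other tangible goods → 4.75% → €0.76
Photo printing (20 prints) €17.42: labor services → 0% → €0.00
Snow pants €175.04: clothing and footwear → 9.5% + 1% surcharge = 10.5% → €18.38
Basketball €40.24: athletic equipment → 8.75% → €3.52
AA batteries (8-pack) €9.89: all other tangible goods → 4.75% → €0.47
Dry cleaning (3 garments) €30.22: labor services → 0% → €0.00
Wool sweater €144.78: clothing and footwear → 9.5% → €13.75
Shoe repair €38.47: labor services → 0% → €0.00
Total tax = €0.46 + €0.94 + €7.63 + €11.19 + €0.76 + €18.38 + €3.52 + €0.47 + €13.75 = €57.10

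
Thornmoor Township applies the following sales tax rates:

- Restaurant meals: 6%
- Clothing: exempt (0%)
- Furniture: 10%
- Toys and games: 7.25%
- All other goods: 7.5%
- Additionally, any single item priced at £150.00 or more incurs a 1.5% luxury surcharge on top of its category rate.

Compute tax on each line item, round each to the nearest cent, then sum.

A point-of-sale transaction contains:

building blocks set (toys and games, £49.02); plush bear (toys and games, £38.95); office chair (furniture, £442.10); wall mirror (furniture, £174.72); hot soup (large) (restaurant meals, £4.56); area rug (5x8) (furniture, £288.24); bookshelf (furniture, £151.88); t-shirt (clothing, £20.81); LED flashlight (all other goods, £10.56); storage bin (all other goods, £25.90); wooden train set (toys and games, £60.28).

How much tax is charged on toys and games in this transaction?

Building blocks set £49.02: toys and games → 7.25% → £3.55
Plush bear £38.95: toys and games → 7.25% → £2.82
Wooden train set £60.28: toys and games → 7.25% → £4.37
Tax on toys and games = £3.55 + £2.82 + £4.37 = £10.74

£10.74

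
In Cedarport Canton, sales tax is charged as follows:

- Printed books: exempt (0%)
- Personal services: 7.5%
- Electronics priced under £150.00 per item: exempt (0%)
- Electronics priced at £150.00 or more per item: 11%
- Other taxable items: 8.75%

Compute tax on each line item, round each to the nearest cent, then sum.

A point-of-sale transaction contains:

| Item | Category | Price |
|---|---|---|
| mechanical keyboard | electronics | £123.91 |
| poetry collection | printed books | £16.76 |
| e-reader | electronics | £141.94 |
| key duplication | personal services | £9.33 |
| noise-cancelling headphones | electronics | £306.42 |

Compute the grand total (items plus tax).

Mechanical keyboard £123.91: electronics, under £150.00 → 0% → £0.00
Poetry collection £16.76: printed books → 0% → £0.00
E-reader £141.94: electronics, under £150.00 → 0% → £0.00
Key duplication £9.33: personal services → 7.5% → £0.70
Noise-cancelling headphones £306.42: electronics, £150.00 or more → 11% → £33.71
Subtotal = £598.36; tax = £34.41; total due = £632.77

£632.77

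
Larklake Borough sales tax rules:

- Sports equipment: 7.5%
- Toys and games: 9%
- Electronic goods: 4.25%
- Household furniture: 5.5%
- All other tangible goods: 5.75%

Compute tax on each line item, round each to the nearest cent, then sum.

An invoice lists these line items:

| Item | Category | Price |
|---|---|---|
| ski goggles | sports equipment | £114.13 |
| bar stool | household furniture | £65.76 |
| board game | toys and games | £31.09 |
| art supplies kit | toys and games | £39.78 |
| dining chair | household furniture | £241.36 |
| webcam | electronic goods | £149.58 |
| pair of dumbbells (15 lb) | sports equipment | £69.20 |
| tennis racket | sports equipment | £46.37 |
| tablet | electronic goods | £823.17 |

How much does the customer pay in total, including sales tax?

Ski goggles £114.13: sports equipment → 7.5% → £8.56
Bar stool £65.76: household furniture → 5.5% → £3.62
Board game £31.09: toys and games → 9% → £2.80
Art supplies kit £39.78: toys and games → 9% → £3.58
Dining chair £241.36: household furniture → 5.5% → £13.27
Webcam £149.58: electronic goods → 4.25% → £6.36
Pair of dumbbells (15 lb) £69.20: sports equipment → 7.5% → £5.19
Tennis racket £46.37: sports equipment → 7.5% → £3.48
Tablet £823.17: electronic goods → 4.25% → £34.98
Subtotal = £1580.44; tax = £81.84; total due = £1662.28

£1662.28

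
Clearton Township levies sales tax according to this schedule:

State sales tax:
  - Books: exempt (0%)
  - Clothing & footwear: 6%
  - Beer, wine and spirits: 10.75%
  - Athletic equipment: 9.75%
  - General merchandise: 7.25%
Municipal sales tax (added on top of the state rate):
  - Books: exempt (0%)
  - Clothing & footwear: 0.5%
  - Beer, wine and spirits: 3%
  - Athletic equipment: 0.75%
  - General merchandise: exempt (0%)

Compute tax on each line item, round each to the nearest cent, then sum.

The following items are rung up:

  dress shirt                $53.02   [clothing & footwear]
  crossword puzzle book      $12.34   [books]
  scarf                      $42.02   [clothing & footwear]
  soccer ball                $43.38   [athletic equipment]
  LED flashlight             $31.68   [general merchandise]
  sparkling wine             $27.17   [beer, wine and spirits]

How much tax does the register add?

$16.77

Dress shirt $53.02: clothing & footwear → 6% + 0.5% municipal = 6.5% → $3.45
Crossword puzzle book $12.34: books → 0% + 0% municipal = 0% → $0.00
Scarf $42.02: clothing & footwear → 6% + 0.5% municipal = 6.5% → $2.73
Soccer ball $43.38: athletic equipment → 9.75% + 0.75% municipal = 10.5% → $4.55
LED flashlight $31.68: general merchandise → 7.25% + 0% municipal = 7.25% → $2.30
Sparkling wine $27.17: beer, wine and spirits → 10.75% + 3% municipal = 13.75% → $3.74
Total tax = $3.45 + $2.73 + $4.55 + $2.30 + $3.74 = $16.77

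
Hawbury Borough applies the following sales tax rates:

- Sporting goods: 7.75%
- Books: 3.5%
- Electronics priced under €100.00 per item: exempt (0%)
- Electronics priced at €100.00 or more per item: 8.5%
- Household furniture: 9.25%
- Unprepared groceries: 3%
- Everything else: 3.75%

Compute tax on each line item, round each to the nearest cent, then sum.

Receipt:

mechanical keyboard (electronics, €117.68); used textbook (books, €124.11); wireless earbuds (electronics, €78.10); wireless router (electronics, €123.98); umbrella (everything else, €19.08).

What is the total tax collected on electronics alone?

Mechanical keyboard €117.68: electronics, €100.00 or more → 8.5% → €10.00
Wireless earbuds €78.10: electronics, under €100.00 → 0% → €0.00
Wireless router €123.98: electronics, €100.00 or more → 8.5% → €10.54
Tax on electronics = €10.00 + €0.00 + €10.54 = €20.54

€20.54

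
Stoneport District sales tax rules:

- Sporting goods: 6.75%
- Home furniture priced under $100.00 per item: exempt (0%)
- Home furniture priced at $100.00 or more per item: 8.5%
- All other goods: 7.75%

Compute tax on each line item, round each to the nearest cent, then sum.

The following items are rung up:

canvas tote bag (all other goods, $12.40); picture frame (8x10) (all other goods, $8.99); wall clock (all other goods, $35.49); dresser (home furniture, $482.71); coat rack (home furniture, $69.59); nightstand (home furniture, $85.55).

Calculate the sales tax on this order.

$45.44

Canvas tote bag $12.40: all other goods → 7.75% → $0.96
Picture frame (8x10) $8.99: all other goods → 7.75% → $0.70
Wall clock $35.49: all other goods → 7.75% → $2.75
Dresser $482.71: home furniture, $100.00 or more → 8.5% → $41.03
Coat rack $69.59: home furniture, under $100.00 → 0% → $0.00
Nightstand $85.55: home furniture, under $100.00 → 0% → $0.00
Total tax = $0.96 + $0.70 + $2.75 + $41.03 = $45.44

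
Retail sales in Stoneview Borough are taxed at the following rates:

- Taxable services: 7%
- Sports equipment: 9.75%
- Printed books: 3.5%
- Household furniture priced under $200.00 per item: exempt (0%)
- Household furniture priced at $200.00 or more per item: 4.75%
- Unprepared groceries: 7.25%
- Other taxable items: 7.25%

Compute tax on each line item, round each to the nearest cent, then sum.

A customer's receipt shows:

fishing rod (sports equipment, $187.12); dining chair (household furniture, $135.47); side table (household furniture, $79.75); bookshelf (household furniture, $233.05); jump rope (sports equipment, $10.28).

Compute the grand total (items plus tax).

Fishing rod $187.12: sports equipment → 9.75% → $18.24
Dining chair $135.47: household furniture, under $200.00 → 0% → $0.00
Side table $79.75: household furniture, under $200.00 → 0% → $0.00
Bookshelf $233.05: household furniture, $200.00 or more → 4.75% → $11.07
Jump rope $10.28: sports equipment → 9.75% → $1.00
Subtotal = $645.67; tax = $30.31; total due = $675.98

$675.98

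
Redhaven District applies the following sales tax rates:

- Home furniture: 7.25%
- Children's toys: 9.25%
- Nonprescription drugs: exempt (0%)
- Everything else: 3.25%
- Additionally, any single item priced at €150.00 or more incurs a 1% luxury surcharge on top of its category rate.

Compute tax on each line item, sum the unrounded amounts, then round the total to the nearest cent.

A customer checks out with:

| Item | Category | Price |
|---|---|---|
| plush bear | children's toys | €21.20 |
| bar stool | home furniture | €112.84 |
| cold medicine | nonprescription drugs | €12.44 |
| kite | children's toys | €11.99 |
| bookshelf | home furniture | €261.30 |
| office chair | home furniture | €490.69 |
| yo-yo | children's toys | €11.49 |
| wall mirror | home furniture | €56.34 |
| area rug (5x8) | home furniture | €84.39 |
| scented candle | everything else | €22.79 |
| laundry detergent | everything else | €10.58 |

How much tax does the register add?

€85.64

Plush bear €21.20: children's toys → 9.25% → €1.961
Bar stool €112.84: home furniture → 7.25% → €8.1809
Cold medicine €12.44: nonprescription drugs → 0% → €0.00
Kite €11.99: children's toys → 9.25% → €1.109075
Bookshelf €261.30: home furniture → 7.25% + 1% surcharge = 8.25% → €21.55725
Office chair €490.69: home furniture → 7.25% + 1% surcharge = 8.25% → €40.481925
Yo-yo €11.49: children's toys → 9.25% → €1.062825
Wall mirror €56.34: home furniture → 7.25% → €4.08465
Area rug (5x8) €84.39: home furniture → 7.25% → €6.118275
Scented candle €22.79: everything else → 3.25% → €0.740675
Laundry detergent €10.58: everything else → 3.25% → €0.34385
Unrounded tax sum = €85.640425 → €85.64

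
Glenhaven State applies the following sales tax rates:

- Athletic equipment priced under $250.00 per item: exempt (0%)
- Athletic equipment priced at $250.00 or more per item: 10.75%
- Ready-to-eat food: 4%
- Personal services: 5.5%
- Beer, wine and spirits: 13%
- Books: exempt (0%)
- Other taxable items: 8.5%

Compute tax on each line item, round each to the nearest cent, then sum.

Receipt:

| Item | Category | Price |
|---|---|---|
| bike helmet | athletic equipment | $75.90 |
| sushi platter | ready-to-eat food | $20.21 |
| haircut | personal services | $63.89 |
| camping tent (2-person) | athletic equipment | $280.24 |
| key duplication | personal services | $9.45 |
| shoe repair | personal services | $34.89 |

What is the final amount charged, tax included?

Bike helmet $75.90: athletic equipment, under $250.00 → 0% → $0.00
Sushi platter $20.21: ready-to-eat food → 4% → $0.81
Haircut $63.89: personal services → 5.5% → $3.51
Camping tent (2-person) $280.24: athletic equipment, $250.00 or more → 10.75% → $30.13
Key duplication $9.45: personal services → 5.5% → $0.52
Shoe repair $34.89: personal services → 5.5% → $1.92
Subtotal = $484.58; tax = $36.89; total due = $521.47

$521.47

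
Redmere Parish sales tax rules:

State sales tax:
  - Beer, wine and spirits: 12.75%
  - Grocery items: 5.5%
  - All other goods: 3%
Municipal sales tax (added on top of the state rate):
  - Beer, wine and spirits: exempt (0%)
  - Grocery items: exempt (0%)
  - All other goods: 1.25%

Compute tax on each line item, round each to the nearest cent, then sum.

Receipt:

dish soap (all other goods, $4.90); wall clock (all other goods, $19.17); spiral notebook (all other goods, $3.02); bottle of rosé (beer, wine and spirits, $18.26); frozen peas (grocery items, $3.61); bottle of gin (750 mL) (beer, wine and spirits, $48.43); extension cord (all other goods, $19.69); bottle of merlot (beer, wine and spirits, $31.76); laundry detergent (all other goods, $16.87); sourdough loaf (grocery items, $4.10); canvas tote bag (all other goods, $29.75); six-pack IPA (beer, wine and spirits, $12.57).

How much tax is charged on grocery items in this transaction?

Frozen peas $3.61: grocery items → 5.5% + 0% municipal = 5.5% → $0.20
Sourdough loaf $4.10: grocery items → 5.5% + 0% municipal = 5.5% → $0.23
Tax on grocery items = $0.20 + $0.23 = $0.43

$0.43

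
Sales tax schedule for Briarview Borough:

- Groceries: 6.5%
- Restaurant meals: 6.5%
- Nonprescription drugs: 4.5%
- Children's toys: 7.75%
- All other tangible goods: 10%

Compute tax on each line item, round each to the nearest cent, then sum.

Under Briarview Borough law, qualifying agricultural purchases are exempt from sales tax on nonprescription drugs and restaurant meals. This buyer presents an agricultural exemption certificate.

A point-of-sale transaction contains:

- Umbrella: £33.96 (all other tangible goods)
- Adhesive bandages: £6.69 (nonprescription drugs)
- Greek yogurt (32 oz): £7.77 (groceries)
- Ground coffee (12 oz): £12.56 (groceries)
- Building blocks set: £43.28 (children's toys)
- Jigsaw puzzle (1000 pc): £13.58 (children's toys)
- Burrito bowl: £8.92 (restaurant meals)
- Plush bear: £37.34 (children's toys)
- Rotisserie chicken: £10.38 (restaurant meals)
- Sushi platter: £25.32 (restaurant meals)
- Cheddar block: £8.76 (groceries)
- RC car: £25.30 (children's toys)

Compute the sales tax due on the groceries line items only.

Greek yogurt (32 oz) £7.77: groceries → 6.5% → £0.51
Ground coffee (12 oz) £12.56: groceries → 6.5% → £0.82
Cheddar block £8.76: groceries → 6.5% → £0.57
Tax on groceries = £0.51 + £0.82 + £0.57 = £1.90

£1.90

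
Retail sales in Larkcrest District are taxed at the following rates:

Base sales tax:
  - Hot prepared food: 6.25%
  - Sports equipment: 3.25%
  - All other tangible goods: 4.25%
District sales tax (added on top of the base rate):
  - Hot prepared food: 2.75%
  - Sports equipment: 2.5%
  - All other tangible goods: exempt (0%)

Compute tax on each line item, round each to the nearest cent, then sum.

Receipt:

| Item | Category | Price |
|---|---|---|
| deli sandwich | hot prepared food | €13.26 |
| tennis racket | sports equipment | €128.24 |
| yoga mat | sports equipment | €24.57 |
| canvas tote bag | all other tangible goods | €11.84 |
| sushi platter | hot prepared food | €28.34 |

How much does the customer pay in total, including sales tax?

€219.27

Deli sandwich €13.26: hot prepared food → 6.25% + 2.75% district = 9% → €1.19
Tennis racket €128.24: sports equipment → 3.25% + 2.5% district = 5.75% → €7.37
Yoga mat €24.57: sports equipment → 3.25% + 2.5% district = 5.75% → €1.41
Canvas tote bag €11.84: all other tangible goods → 4.25% + 0% district = 4.25% → €0.50
Sushi platter €28.34: hot prepared food → 6.25% + 2.75% district = 9% → €2.55
Subtotal = €206.25; tax = €13.02; total due = €219.27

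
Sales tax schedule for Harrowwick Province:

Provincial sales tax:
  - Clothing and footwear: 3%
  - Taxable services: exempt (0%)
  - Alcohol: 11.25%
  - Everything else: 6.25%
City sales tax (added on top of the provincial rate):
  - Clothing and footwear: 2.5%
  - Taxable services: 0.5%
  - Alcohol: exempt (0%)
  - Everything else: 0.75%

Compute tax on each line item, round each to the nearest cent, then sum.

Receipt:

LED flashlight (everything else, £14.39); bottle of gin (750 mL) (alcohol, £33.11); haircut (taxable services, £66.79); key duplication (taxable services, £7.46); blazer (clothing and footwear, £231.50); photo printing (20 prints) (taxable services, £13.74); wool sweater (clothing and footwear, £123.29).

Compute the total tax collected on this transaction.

LED flashlight £14.39: everything else → 6.25% + 0.75% city = 7% → £1.01
Bottle of gin (750 mL) £33.11: alcohol → 11.25% + 0% city = 11.25% → £3.72
Haircut £66.79: taxable services → 0% + 0.5% city = 0.5% → £0.33
Key duplication £7.46: taxable services → 0% + 0.5% city = 0.5% → £0.04
Blazer £231.50: clothing and footwear → 3% + 2.5% city = 5.5% → £12.73
Photo printing (20 prints) £13.74: taxable services → 0% + 0.5% city = 0.5% → £0.07
Wool sweater £123.29: clothing and footwear → 3% + 2.5% city = 5.5% → £6.78
Total tax = £1.01 + £3.72 + £0.33 + £0.04 + £12.73 + £0.07 + £6.78 = £24.68

£24.68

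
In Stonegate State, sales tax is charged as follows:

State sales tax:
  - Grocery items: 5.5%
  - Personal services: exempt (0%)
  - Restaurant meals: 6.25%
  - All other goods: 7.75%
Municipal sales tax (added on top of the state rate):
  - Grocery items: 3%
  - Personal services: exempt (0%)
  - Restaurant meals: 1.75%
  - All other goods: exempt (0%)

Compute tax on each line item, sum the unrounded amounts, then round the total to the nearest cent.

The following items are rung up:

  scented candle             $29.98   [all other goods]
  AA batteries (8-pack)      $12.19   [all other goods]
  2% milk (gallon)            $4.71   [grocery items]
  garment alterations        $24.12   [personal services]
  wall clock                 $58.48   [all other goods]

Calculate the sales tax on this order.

Scented candle $29.98: all other goods → 7.75% + 0% municipal = 7.75% → $2.32345
AA batteries (8-pack) $12.19: all other goods → 7.75% + 0% municipal = 7.75% → $0.944725
2% milk (gallon) $4.71: grocery items → 5.5% + 3% municipal = 8.5% → $0.40035
Garment alterations $24.12: personal services → 0% + 0% municipal = 0% → $0.00
Wall clock $58.48: all other goods → 7.75% + 0% municipal = 7.75% → $4.5322
Unrounded tax sum = $8.200725 → $8.20

$8.20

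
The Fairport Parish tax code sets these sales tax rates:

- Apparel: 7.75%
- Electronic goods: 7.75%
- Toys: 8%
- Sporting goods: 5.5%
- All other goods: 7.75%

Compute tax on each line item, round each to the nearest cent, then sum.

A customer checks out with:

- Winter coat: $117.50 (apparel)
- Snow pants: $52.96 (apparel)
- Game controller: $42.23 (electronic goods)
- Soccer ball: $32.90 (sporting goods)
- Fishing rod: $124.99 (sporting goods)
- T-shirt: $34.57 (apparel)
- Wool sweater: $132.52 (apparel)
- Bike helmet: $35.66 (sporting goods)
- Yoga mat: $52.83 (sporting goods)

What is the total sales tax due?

$42.98

Winter coat $117.50: apparel → 7.75% → $9.11
Snow pants $52.96: apparel → 7.75% → $4.10
Game controller $42.23: electronic goods → 7.75% → $3.27
Soccer ball $32.90: sporting goods → 5.5% → $1.81
Fishing rod $124.99: sporting goods → 5.5% → $6.87
T-shirt $34.57: apparel → 7.75% → $2.68
Wool sweater $132.52: apparel → 7.75% → $10.27
Bike helmet $35.66: sporting goods → 5.5% → $1.96
Yoga mat $52.83: sporting goods → 5.5% → $2.91
Total tax = $9.11 + $4.10 + $3.27 + $1.81 + $6.87 + $2.68 + $10.27 + $1.96 + $2.91 = $42.98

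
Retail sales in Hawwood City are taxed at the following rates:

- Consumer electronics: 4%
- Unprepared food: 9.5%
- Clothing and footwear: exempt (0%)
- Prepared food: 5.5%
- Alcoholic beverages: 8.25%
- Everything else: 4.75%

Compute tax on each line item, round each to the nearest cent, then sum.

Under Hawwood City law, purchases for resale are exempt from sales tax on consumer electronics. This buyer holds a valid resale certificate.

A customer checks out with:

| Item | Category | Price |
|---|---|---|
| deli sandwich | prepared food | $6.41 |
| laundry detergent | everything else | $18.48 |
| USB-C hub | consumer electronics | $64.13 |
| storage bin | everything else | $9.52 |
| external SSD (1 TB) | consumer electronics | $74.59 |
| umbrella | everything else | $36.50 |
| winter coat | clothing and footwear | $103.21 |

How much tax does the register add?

Deli sandwich $6.41: prepared food → 5.5% → $0.35
Laundry detergent $18.48: everything else → 4.75% → $0.88
USB-C hub $64.13: consumer electronics, buyer-exempt → 0% → $0.00
Storage bin $9.52: everything else → 4.75% → $0.45
External SSD (1 TB) $74.59: consumer electronics, buyer-exempt → 0% → $0.00
Umbrella $36.50: everything else → 4.75% → $1.73
Winter coat $103.21: clothing and footwear → 0% → $0.00
Total tax = $0.35 + $0.88 + $0.45 + $1.73 = $3.41

$3.41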